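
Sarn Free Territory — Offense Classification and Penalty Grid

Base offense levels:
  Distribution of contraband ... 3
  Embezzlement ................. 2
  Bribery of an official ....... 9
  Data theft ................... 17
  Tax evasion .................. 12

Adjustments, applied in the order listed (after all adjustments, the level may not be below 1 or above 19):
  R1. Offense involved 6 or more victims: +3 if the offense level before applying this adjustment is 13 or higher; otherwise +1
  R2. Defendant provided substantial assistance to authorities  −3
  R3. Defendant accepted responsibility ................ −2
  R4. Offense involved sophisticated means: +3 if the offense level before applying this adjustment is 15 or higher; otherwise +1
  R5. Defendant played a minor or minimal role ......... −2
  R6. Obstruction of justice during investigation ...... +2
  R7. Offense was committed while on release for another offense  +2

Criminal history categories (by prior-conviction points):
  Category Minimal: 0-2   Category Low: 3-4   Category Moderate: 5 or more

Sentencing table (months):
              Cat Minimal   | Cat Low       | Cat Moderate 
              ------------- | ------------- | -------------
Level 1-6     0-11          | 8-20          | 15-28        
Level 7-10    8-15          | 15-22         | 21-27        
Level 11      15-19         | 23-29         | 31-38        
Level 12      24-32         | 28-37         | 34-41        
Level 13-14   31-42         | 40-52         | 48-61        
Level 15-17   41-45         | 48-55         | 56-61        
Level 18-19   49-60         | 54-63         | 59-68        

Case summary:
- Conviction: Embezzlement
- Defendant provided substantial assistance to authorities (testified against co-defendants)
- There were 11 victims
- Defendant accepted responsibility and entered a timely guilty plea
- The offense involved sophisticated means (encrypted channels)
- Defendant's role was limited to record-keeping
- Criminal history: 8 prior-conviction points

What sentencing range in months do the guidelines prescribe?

Base offense level for embezzlement: 2.
R1 applies (level before this adjustment is 2 < 13, so +1): 2 + 1 = 3.
R2 applies: 3 − 3 = 0.
R3 applies: 0 − 2 = -2.
R4 applies (level before this adjustment is -2 < 15, so +1): -2 + 1 = -1.
R5 applies: -1 − 2 = -3.
Level -3 is below the minimum of 1; floored at 1.
Final offense level: 1.
Criminal history: 8 prior points → Category Moderate (5+).
Level 1 falls in the 1-6 band.
Grid: Level 1-6 × Category Moderate = 15-28 months.

15-28 months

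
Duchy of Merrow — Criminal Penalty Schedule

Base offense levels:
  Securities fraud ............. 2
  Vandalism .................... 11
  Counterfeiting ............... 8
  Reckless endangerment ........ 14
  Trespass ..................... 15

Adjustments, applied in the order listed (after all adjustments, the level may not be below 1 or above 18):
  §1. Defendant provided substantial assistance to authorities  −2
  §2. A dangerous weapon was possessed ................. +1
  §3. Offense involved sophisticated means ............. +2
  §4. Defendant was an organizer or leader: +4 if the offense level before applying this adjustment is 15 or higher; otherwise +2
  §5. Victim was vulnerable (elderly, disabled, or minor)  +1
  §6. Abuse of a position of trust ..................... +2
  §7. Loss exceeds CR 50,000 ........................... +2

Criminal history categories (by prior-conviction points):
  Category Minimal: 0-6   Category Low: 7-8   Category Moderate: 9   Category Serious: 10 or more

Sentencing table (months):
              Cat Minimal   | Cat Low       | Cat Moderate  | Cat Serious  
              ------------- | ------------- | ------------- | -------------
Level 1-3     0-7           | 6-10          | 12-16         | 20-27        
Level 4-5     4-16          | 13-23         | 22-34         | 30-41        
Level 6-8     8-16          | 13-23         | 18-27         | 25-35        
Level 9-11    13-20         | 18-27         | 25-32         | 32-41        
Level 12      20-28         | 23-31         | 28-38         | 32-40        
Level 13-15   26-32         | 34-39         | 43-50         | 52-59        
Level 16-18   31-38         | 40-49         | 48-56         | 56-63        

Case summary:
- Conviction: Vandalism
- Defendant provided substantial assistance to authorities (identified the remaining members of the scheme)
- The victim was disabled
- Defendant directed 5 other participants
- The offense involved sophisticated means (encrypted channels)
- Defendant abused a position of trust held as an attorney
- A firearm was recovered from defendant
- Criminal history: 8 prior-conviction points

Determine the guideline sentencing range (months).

Base offense level for vandalism: 11.
§1 applies: 11 − 2 = 9.
§2 applies: 9 + 1 = 10.
§3 applies: 10 + 2 = 12.
§4 applies (level before this adjustment is 12 < 15, so +2): 12 + 2 = 14.
§5 applies: 14 + 1 = 15.
§6 applies: 15 + 2 = 17.
Final offense level: 17.
Criminal history: 8 prior points → Category Low (7-8).
Level 17 falls in the 16-18 band.
Grid: Level 16-18 × Category Low = 40-49 months.

40-49 months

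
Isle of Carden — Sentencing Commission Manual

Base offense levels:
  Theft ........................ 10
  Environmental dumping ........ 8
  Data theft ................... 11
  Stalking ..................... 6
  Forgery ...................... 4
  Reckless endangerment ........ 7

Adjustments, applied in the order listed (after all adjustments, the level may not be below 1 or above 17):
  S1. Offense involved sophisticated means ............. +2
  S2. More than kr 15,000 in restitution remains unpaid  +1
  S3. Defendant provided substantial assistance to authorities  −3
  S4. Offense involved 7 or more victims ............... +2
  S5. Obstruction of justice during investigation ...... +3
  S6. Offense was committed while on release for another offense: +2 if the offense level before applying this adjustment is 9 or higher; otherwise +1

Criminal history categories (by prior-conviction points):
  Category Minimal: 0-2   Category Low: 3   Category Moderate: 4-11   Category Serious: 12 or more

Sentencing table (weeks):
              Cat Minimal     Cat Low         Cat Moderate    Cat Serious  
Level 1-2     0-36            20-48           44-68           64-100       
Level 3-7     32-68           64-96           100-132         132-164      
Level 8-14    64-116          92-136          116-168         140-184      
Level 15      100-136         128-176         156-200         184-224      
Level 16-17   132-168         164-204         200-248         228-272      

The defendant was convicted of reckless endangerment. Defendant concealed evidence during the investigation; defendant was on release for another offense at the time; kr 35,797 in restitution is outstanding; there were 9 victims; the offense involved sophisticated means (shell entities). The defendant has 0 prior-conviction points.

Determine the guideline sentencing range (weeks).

Base offense level for reckless endangerment: 7.
S1 applies: 7 + 2 = 9.
S2 applies: 9 + 1 = 10.
S4 applies: 10 + 2 = 12.
S5 applies: 12 + 3 = 15.
S6 applies (level before this adjustment is 15 ≥ 9, so +2): 15 + 2 = 17.
Final offense level: 17.
Criminal history: 0 prior points → Category Minimal (0-2).
Level 17 falls in the 16-17 band.
Grid: Level 16-17 × Category Minimal = 132-168 weeks.

132-168 weeks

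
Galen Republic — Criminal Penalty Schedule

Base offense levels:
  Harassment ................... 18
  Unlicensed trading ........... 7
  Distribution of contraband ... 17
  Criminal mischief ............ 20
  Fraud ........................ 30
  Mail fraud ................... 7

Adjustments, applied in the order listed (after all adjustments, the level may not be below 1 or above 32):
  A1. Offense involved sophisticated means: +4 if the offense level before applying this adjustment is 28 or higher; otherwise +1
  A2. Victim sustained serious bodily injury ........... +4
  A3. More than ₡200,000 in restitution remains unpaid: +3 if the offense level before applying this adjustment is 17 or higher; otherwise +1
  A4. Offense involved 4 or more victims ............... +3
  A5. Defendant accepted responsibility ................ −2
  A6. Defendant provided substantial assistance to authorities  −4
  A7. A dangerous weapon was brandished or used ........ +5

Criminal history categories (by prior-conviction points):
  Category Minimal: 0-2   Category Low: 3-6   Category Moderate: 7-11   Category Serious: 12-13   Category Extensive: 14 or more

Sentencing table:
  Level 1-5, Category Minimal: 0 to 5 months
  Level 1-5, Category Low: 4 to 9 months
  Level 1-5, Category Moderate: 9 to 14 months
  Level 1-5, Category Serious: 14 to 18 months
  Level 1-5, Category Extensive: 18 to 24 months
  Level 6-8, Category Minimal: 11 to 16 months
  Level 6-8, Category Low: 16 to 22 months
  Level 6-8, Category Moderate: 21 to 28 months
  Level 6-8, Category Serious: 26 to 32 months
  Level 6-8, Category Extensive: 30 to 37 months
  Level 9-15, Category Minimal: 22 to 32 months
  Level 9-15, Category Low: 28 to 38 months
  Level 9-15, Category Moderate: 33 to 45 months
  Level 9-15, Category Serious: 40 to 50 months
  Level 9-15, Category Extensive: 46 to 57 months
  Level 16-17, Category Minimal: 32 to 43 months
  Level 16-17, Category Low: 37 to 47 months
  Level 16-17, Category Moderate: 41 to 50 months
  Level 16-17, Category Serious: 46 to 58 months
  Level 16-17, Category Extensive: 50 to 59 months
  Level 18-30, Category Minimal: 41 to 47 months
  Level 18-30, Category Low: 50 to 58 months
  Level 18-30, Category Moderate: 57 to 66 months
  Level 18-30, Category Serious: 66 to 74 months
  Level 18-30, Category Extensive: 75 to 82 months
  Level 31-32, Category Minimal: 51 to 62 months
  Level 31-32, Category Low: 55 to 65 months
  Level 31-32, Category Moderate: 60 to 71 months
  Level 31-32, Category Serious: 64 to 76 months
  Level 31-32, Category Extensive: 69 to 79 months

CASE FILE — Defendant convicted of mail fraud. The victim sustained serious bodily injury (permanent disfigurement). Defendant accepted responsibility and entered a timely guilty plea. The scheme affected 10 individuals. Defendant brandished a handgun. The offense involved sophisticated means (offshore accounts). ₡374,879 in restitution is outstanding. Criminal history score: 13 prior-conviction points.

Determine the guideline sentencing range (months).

66-74 months

Base offense level for mail fraud: 7.
A1 applies (level before this adjustment is 7 < 28, so +1): 7 + 1 = 8.
A2 applies: 8 + 4 = 12.
A3 applies (level before this adjustment is 12 < 17, so +1): 12 + 1 = 13.
A4 applies: 13 + 3 = 16.
A5 applies: 16 − 2 = 14.
A6 does not apply.
A7 applies: 14 + 5 = 19.
Final offense level: 19.
Criminal history: 13 prior points → Category Serious (12-13).
Level 19 falls in the 18-30 band.
Grid: Level 18-30 × Category Serious = 66-74 months.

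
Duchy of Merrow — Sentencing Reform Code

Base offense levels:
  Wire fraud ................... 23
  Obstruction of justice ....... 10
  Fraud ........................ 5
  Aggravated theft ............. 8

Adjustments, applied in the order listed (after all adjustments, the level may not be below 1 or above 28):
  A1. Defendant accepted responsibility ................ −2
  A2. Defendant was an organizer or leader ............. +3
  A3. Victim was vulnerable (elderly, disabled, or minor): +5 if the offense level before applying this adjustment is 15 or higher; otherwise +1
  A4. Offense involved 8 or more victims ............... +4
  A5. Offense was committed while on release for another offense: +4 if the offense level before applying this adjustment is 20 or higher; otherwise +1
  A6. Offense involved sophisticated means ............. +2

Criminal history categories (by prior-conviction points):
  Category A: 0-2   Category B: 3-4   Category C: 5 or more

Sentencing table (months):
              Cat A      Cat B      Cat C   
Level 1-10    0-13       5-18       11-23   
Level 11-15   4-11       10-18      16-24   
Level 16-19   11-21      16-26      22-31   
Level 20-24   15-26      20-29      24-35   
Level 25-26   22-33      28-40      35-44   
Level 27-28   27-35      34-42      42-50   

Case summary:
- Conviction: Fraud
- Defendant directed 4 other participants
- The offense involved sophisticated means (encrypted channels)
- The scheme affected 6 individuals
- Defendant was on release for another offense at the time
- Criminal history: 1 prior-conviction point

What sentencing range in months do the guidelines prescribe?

4-11 months

Base offense level for fraud: 5.
A2 applies: 5 + 3 = 8.
A4 does not apply.
A5 applies (level before this adjustment is 8 < 20, so +1): 8 + 1 = 9.
A6 applies: 9 + 2 = 11.
Final offense level: 11.
Criminal history: 1 prior point → Category A (0-2).
Level 11 falls in the 11-15 band.
Grid: Level 11-15 × Category A = 4-11 months.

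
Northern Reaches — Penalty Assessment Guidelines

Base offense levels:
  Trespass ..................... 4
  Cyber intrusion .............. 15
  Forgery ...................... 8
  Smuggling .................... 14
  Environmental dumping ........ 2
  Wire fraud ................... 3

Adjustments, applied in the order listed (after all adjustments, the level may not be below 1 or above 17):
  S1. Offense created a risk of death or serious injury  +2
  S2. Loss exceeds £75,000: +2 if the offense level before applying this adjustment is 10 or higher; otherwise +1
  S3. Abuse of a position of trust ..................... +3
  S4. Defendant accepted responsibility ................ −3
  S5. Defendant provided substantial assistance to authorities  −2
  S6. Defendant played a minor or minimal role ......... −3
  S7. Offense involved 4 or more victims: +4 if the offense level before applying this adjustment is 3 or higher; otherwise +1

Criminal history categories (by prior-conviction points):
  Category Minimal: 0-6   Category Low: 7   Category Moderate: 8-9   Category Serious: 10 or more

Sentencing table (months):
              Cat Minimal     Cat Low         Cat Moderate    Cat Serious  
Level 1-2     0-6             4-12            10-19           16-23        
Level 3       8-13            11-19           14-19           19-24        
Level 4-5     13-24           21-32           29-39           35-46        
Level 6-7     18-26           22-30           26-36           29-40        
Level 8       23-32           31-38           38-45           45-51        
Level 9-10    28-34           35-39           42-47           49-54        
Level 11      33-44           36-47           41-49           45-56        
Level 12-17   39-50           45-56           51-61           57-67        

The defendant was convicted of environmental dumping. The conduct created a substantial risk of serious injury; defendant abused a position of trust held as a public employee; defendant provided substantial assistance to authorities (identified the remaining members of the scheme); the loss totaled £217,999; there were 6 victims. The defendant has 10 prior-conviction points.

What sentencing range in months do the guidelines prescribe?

49-54 months

Base offense level for environmental dumping: 2.
S1 applies: 2 + 2 = 4.
S2 applies (level before this adjustment is 4 < 10, so +1): 4 + 1 = 5.
S3 applies: 5 + 3 = 8.
S4 does not apply.
S5 applies: 8 − 2 = 6.
S6 does not apply.
S7 applies (level before this adjustment is 6 ≥ 3, so +4): 6 + 4 = 10.
Final offense level: 10.
Criminal history: 10 prior points → Category Serious (10+).
Level 10 falls in the 9-10 band.
Grid: Level 9-10 × Category Serious = 49-54 months.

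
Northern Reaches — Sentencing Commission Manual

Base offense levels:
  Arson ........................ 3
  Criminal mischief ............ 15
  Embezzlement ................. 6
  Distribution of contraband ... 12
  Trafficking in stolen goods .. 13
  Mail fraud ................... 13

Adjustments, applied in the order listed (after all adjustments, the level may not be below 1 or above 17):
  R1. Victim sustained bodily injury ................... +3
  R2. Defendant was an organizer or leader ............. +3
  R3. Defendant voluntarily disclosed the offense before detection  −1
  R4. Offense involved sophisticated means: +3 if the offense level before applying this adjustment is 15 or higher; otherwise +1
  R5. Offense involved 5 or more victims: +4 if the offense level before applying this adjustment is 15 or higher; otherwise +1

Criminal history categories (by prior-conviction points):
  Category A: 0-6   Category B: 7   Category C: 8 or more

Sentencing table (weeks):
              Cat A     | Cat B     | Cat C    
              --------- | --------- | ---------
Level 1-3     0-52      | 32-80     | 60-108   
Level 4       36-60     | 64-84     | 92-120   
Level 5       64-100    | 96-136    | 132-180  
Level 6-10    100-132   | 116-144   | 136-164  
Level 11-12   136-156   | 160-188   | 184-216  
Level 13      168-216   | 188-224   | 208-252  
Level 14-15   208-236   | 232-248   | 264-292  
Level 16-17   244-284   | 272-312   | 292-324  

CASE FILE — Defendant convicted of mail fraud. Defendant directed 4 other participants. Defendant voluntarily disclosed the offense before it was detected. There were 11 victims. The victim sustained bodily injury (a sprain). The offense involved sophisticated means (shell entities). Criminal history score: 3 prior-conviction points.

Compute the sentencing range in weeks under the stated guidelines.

Base offense level for mail fraud: 13.
R1 applies: 13 + 3 = 16.
R2 applies: 16 + 3 = 19.
R3 applies: 19 − 1 = 18.
R4 applies (level before this adjustment is 18 ≥ 15, so +3): 18 + 3 = 21.
R5 applies (level before this adjustment is 21 ≥ 15, so +4): 21 + 4 = 25.
Level 25 exceeds the maximum of 17; capped at 17.
Final offense level: 17.
Criminal history: 3 prior points → Category A (0-6).
Level 17 falls in the 16-17 band.
Grid: Level 16-17 × Category A = 244-284 weeks.

244-284 weeks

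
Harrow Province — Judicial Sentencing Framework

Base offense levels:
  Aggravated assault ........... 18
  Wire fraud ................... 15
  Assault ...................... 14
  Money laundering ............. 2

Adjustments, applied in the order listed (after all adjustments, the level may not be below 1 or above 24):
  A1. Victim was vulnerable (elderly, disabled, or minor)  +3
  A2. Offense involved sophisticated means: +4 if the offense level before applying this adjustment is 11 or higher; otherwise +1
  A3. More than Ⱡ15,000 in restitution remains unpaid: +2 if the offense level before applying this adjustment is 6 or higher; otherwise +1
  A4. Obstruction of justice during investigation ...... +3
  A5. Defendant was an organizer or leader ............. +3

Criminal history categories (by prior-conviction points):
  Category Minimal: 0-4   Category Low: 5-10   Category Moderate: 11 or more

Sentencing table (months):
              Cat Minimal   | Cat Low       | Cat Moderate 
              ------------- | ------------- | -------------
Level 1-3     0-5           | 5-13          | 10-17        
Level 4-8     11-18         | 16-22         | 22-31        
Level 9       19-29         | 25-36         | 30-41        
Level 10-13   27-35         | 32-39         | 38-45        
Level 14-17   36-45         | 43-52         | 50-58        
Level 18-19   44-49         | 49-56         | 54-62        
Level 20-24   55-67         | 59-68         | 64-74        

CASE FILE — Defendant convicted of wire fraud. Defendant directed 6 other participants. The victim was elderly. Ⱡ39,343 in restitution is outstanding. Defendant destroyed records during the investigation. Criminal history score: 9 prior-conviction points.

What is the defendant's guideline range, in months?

Base offense level for wire fraud: 15.
A1 applies: 15 + 3 = 18.
A2 does not apply.
A3 applies (level before this adjustment is 18 ≥ 6, so +2): 18 + 2 = 20.
A4 applies: 20 + 3 = 23.
A5 applies: 23 + 3 = 26.
Level 26 exceeds the maximum of 24; capped at 24.
Final offense level: 24.
Criminal history: 9 prior points → Category Low (5-10).
Level 24 falls in the 20-24 band.
Grid: Level 20-24 × Category Low = 59-68 months.

59-68 months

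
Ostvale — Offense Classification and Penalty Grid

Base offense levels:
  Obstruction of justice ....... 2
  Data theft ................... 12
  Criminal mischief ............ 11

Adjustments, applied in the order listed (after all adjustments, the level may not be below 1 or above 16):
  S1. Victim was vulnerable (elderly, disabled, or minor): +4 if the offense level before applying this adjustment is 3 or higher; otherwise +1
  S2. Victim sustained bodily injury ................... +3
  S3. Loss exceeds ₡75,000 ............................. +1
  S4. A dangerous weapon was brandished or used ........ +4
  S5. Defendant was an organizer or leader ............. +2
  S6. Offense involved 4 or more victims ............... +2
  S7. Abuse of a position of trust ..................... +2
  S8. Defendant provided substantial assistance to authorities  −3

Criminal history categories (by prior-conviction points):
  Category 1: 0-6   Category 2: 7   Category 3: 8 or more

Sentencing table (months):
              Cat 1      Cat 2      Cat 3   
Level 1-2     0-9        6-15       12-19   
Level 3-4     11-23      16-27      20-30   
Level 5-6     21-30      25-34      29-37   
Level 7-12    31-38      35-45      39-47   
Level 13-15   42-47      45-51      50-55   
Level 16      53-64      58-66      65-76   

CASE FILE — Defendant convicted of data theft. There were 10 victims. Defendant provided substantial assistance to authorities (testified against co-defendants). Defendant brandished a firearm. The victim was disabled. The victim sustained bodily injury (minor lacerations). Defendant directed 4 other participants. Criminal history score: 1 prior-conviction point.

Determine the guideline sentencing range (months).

53-64 months

Base offense level for data theft: 12.
S1 applies (level before this adjustment is 12 ≥ 3, so +4): 12 + 4 = 16.
S2 applies: 16 + 3 = 19.
S3 does not apply.
S4 applies: 19 + 4 = 23.
S5 applies: 23 + 2 = 25.
S6 applies: 25 + 2 = 27.
S8 applies: 27 − 3 = 24.
Level 24 exceeds the maximum of 16; capped at 16.
Final offense level: 16.
Criminal history: 1 prior point → Category 1 (0-6).
Level 16 falls in the 16 band.
Grid: Level 16 × Category 1 = 53-64 months.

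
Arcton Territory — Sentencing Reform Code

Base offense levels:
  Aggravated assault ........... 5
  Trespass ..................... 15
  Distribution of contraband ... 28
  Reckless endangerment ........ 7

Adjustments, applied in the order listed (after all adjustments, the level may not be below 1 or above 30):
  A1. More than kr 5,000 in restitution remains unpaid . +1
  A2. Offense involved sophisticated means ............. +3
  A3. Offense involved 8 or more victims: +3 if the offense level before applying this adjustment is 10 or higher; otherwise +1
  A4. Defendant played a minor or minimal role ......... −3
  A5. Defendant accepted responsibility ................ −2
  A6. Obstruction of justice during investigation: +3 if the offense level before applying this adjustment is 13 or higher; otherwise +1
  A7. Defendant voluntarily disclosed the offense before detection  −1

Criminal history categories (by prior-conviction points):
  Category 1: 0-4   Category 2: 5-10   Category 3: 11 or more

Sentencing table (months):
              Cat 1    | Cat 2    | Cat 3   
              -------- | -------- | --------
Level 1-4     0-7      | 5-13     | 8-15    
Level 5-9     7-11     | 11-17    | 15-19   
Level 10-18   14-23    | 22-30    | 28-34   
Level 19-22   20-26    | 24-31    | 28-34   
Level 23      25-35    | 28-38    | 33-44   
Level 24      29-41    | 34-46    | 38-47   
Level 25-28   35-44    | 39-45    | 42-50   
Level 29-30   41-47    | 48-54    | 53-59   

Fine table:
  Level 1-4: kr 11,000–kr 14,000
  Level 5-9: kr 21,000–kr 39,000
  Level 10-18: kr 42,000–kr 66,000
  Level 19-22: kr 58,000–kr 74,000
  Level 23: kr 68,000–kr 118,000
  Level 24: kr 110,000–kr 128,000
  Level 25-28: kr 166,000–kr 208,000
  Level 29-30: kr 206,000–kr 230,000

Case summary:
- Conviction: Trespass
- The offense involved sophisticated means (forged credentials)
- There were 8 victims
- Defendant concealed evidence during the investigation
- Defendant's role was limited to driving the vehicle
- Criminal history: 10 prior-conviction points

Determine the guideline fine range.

Base offense level for trespass: 15.
A2 applies: 15 + 3 = 18.
A3 applies (level before this adjustment is 18 ≥ 10, so +3): 18 + 3 = 21.
A4 applies: 21 − 3 = 18.
A5 does not apply.
A6 applies (level before this adjustment is 18 ≥ 13, so +3): 18 + 3 = 21.
A7 does not apply.
Final offense level: 21.
Level 21 falls in the 19-22 band.
Fine table: Level 19-22 → kr 58,000–kr 74,000.

kr 58,000–kr 74,000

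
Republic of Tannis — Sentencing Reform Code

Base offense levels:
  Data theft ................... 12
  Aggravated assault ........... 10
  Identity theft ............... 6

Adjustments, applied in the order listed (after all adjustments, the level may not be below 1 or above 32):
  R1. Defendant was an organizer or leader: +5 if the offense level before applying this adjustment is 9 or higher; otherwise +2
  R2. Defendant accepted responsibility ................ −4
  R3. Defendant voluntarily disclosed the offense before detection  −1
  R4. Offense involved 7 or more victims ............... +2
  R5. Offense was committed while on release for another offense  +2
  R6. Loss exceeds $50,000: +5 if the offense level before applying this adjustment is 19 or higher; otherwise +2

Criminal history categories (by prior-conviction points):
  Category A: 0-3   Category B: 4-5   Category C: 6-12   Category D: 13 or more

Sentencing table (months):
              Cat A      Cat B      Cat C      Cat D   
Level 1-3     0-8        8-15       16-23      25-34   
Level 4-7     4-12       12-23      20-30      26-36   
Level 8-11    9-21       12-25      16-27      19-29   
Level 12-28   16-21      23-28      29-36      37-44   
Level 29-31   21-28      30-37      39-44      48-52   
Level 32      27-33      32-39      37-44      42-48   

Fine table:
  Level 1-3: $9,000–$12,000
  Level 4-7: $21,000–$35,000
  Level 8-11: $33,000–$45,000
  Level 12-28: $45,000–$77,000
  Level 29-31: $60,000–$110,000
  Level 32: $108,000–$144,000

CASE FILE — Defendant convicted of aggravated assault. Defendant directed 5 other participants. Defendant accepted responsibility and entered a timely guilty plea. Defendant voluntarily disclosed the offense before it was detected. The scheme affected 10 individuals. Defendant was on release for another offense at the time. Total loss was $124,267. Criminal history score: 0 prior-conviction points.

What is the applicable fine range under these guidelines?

$45,000–$77,000

Base offense level for aggravated assault: 10.
R1 applies (level before this adjustment is 10 ≥ 9, so +5): 10 + 5 = 15.
R2 applies: 15 − 4 = 11.
R3 applies: 11 − 1 = 10.
R4 applies: 10 + 2 = 12.
R5 applies: 12 + 2 = 14.
R6 applies (level before this adjustment is 14 < 19, so +2): 14 + 2 = 16.
Final offense level: 16.
Level 16 falls in the 12-28 band.
Fine table: Level 12-28 → $45,000–$77,000.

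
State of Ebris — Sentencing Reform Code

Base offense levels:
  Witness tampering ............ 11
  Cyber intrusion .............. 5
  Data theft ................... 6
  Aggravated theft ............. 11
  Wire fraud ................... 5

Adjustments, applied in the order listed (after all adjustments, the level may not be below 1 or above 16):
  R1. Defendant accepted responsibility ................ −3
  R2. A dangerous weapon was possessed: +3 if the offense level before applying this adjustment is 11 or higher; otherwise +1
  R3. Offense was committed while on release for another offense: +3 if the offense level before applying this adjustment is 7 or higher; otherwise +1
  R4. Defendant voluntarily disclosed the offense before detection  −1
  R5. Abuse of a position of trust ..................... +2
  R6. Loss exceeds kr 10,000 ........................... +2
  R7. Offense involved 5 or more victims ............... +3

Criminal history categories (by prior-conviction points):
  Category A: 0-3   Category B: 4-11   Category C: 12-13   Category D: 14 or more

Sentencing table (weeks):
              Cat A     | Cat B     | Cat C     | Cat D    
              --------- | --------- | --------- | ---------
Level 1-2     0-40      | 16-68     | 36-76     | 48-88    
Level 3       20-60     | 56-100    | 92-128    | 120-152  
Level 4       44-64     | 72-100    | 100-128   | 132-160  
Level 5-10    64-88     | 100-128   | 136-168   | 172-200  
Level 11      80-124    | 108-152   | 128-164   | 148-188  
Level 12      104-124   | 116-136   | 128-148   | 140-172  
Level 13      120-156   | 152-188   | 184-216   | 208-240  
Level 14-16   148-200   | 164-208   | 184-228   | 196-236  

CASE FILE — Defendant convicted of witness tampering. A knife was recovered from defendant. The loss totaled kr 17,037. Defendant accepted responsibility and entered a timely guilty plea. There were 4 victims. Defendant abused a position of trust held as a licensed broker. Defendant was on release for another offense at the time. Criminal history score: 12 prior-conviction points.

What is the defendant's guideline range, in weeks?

Base offense level for witness tampering: 11.
R1 applies: 11 − 3 = 8.
R2 applies (level before this adjustment is 8 < 11, so +1): 8 + 1 = 9.
R3 applies (level before this adjustment is 9 ≥ 7, so +3): 9 + 3 = 12.
R5 applies: 12 + 2 = 14.
R6 applies: 14 + 2 = 16.
R7 does not apply.
Final offense level: 16.
Criminal history: 12 prior points → Category C (12-13).
Level 16 falls in the 14-16 band.
Grid: Level 14-16 × Category C = 184-228 weeks.

184-228 weeks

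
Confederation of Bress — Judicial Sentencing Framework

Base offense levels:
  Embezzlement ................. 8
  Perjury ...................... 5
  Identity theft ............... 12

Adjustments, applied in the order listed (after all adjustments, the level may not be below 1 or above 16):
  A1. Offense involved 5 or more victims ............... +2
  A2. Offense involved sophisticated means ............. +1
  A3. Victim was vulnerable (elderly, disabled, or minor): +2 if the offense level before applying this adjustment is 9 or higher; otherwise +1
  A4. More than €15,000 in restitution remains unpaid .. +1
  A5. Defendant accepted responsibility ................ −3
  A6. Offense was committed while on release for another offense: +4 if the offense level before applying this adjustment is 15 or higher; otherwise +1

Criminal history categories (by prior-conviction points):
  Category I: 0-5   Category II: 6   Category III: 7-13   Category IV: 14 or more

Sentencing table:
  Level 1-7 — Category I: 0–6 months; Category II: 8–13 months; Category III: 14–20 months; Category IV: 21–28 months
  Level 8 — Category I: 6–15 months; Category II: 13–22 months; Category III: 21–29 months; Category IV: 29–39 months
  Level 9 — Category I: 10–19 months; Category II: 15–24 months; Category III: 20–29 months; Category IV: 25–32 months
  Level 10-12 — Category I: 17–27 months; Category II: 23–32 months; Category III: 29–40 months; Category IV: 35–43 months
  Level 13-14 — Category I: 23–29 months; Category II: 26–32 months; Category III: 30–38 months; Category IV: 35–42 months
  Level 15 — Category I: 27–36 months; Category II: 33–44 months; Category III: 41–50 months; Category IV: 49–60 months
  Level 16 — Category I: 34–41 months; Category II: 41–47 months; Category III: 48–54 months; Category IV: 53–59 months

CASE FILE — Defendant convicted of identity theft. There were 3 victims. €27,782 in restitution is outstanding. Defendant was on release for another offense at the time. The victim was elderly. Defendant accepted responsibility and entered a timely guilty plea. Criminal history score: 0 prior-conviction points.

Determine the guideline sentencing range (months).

23-29 months

Base offense level for identity theft: 12.
A2 does not apply.
A3 applies (level before this adjustment is 12 ≥ 9, so +2): 12 + 2 = 14.
A4 applies: 14 + 1 = 15.
A5 applies: 15 − 3 = 12.
A6 applies (level before this adjustment is 12 < 15, so +1): 12 + 1 = 13.
Final offense level: 13.
Criminal history: 0 prior points → Category I (0-5).
Level 13 falls in the 13-14 band.
Grid: Level 13-14 × Category I = 23-29 months.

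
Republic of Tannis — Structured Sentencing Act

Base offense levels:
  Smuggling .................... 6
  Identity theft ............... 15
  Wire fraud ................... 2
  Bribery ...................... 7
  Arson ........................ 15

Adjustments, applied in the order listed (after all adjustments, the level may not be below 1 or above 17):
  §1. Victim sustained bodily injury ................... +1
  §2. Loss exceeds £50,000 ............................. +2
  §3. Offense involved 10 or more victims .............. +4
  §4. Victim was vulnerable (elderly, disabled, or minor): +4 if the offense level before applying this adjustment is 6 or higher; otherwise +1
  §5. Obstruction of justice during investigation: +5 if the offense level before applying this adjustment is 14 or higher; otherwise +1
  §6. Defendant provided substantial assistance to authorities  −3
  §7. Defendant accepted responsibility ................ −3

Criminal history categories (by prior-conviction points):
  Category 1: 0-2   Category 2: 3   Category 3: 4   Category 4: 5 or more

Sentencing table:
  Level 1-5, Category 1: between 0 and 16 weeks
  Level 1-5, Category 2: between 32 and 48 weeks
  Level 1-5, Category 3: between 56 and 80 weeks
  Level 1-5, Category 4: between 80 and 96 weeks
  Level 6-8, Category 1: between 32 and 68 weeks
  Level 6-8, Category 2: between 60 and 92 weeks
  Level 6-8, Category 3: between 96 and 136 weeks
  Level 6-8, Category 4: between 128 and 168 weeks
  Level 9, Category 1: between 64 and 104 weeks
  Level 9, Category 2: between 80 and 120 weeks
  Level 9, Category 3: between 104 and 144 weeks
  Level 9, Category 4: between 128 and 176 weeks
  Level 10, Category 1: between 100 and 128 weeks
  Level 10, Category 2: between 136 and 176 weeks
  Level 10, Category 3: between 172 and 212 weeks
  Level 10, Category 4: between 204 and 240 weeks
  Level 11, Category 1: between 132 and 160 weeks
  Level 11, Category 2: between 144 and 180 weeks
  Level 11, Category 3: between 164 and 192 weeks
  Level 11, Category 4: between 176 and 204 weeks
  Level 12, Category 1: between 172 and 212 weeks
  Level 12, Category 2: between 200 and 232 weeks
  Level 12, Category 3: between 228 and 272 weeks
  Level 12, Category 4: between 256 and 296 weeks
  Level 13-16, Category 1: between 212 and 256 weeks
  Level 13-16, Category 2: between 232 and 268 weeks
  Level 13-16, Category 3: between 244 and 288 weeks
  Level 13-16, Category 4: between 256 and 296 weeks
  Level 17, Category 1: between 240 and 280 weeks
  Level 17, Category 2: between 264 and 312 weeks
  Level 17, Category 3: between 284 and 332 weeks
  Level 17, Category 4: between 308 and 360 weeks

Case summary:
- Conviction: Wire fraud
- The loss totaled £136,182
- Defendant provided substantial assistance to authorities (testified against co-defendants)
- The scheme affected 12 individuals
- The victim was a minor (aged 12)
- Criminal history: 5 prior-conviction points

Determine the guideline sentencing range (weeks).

Base offense level for wire fraud: 2.
§1 does not apply.
§2 applies: 2 + 2 = 4.
§3 applies: 4 + 4 = 8.
§4 applies (level before this adjustment is 8 ≥ 6, so +4): 8 + 4 = 12.
§6 applies: 12 − 3 = 9.
Final offense level: 9.
Criminal history: 5 prior points → Category 4 (5+).
Level 9 falls in the 9 band.
Grid: Level 9 × Category 4 = 128-176 weeks.

128-176 weeks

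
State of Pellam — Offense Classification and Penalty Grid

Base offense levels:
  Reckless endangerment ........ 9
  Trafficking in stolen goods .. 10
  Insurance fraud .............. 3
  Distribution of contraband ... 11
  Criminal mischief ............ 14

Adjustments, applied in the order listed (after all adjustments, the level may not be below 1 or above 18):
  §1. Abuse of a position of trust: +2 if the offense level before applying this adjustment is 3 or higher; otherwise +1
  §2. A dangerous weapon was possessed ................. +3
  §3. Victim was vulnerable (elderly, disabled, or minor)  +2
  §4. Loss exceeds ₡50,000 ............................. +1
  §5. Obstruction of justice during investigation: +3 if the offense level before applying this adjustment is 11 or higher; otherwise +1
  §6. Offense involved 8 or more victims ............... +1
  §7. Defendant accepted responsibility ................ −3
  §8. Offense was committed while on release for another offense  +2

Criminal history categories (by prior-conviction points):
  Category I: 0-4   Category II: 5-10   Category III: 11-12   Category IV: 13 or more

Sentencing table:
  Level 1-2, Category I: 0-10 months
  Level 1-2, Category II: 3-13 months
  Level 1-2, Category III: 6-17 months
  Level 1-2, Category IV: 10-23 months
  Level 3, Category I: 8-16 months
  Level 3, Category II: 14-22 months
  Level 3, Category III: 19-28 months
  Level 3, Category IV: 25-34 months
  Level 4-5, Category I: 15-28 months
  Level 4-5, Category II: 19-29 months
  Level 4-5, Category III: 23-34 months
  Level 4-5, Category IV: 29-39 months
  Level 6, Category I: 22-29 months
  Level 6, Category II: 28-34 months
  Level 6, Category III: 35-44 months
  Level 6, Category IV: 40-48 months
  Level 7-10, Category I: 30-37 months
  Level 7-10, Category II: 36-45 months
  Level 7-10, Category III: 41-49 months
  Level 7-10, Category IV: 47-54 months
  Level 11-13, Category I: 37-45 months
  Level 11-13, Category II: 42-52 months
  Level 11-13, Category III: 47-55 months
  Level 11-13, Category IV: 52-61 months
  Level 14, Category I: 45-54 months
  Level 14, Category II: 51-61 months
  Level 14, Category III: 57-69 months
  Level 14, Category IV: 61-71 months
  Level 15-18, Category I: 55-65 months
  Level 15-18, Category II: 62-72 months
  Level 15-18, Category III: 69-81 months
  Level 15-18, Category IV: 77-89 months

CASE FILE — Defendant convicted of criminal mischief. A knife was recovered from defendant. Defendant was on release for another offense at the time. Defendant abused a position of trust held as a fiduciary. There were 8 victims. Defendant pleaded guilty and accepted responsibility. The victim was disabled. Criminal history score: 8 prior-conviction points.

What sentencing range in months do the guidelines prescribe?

Base offense level for criminal mischief: 14.
§1 applies (level before this adjustment is 14 ≥ 3, so +2): 14 + 2 = 16.
§2 applies: 16 + 3 = 19.
§3 applies: 19 + 2 = 21.
§5 does not apply.
§6 applies: 21 + 1 = 22.
§7 applies: 22 − 3 = 19.
§8 applies: 19 + 2 = 21.
Level 21 exceeds the maximum of 18; capped at 18.
Final offense level: 18.
Criminal history: 8 prior points → Category II (5-10).
Level 18 falls in the 15-18 band.
Grid: Level 15-18 × Category II = 62-72 months.

62-72 months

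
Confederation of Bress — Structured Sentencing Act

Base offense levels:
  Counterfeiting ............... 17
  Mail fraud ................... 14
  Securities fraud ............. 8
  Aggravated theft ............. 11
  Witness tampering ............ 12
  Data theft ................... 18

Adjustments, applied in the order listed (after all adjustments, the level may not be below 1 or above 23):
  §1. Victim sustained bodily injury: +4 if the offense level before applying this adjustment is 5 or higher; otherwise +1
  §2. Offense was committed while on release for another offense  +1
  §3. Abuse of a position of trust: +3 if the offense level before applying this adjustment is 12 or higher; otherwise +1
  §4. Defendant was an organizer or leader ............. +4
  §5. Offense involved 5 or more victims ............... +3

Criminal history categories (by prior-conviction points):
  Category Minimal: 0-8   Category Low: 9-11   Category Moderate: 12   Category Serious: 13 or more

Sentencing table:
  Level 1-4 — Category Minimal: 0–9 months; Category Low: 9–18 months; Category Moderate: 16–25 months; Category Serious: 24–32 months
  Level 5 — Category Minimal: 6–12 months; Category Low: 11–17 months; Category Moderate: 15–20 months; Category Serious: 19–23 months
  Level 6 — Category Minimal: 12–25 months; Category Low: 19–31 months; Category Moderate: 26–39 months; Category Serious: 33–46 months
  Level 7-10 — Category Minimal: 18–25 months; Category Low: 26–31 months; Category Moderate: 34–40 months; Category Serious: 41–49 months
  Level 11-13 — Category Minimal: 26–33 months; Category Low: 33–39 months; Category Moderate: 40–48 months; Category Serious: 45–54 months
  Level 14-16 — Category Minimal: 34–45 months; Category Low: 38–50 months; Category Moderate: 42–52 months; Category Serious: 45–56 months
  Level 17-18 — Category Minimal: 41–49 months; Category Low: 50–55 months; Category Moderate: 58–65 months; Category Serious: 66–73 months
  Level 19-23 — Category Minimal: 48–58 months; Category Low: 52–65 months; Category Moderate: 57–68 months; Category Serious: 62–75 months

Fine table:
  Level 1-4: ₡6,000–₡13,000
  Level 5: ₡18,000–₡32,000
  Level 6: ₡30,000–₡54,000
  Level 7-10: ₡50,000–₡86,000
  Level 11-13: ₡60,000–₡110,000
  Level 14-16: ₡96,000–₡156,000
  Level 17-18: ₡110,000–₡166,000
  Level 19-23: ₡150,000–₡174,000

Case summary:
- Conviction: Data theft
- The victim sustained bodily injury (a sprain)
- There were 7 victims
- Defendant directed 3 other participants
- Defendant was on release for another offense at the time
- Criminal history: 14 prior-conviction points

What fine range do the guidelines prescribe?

Base offense level for data theft: 18.
§1 applies (level before this adjustment is 18 ≥ 5, so +4): 18 + 4 = 22.
§2 applies: 22 + 1 = 23.
§3 does not apply.
§4 applies: 23 + 4 = 27.
§5 applies: 27 + 3 = 30.
Level 30 exceeds the maximum of 23; capped at 23.
Final offense level: 23.
Level 23 falls in the 19-23 band.
Fine table: Level 19-23 → ₡150,000–₡174,000.

₡150,000–₡174,000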